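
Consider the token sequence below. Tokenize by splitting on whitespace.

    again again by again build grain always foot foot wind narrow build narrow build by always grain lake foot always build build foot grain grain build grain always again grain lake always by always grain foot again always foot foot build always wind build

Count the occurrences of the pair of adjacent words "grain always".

2

Scanning the 43 overlapping bigram windows for "grain always":
  position 6–7: grain always
  position 27–28: grain always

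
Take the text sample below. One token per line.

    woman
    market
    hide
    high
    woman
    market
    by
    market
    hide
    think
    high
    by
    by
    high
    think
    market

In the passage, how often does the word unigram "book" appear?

Scanning the 16 tokens for "book":
  (none found)

0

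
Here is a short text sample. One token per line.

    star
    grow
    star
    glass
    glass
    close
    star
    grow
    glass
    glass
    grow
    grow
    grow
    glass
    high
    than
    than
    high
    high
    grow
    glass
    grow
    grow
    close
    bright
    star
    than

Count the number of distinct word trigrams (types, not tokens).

24

27 tokens → 25 trigram windows in total.
Repeated trigrams (each contributes count−1 duplicates):
  glass grow grow: 2
1 duplicate windows → 25 − 1 = 24 distinct.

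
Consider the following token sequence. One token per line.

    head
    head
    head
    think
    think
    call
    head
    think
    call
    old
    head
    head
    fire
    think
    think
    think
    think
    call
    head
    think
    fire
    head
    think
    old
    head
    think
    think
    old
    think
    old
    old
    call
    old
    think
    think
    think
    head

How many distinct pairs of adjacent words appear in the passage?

37 tokens → 36 bigram windows in total.
Repeated bigrams (each contributes count−1 duplicates):
  think think: 7
  head think: 5
  head head: 3
  think call: 3
  think old: 3
  call head: 2
  call old: 2
  old head: 2
  … (1 more repeated)
20 duplicate windows → 36 − 20 = 16 distinct.

16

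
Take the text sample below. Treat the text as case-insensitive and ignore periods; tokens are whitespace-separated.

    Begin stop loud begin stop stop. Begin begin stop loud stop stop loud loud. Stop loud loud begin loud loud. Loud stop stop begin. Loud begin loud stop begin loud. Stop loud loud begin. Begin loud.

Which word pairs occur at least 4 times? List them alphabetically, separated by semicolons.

Bigram counts meeting the condition (at least 4 times):
  begin loud: 5
  loud begin: 4
  loud loud: 5
  loud stop: 5
  stop loud: 5

begin loud; loud begin; loud loud; loud stop; stop loud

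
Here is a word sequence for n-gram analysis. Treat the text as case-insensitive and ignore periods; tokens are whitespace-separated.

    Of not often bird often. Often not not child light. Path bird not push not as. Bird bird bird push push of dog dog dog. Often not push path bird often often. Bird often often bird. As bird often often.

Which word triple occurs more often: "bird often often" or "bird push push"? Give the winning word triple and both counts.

"bird often often": 4 occurrences
"bird push push": 1 occurrence

"bird often often" (4 vs 1)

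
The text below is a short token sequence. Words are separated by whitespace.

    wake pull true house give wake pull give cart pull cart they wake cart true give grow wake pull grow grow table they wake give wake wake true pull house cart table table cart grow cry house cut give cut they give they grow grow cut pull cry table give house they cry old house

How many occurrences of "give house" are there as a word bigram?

Scanning the 54 overlapping bigram windows for "give house":
  position 50–51: give house

1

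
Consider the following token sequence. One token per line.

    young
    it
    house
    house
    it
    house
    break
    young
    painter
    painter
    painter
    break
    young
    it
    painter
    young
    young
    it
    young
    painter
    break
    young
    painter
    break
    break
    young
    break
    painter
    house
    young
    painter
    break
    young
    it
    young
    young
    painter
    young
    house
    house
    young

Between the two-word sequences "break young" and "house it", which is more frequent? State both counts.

"break young": 5 occurrences
"house it": 1 occurrence

"break young" (5 vs 1)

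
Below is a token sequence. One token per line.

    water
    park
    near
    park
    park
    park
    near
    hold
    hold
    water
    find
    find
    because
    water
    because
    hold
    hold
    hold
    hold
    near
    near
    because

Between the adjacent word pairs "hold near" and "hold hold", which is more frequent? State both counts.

"hold hold" (4 vs 1)

"hold near": 1 occurrence
"hold hold": 4 occurrences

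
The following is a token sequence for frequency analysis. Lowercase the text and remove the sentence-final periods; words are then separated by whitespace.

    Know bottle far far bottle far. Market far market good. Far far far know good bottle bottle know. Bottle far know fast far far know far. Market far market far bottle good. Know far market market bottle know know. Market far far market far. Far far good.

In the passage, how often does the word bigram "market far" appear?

Scanning the 46 overlapping bigram windows for "market far":
  position 7–8: market far
  position 27–28: market far
  position 29–30: market far
  position 40–41: market far
  position 43–44: market far

5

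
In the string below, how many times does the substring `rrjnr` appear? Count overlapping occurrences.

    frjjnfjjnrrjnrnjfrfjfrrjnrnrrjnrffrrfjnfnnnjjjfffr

3

Sliding a length-5 window over the 50 characters (46 positions):
  position 10–14: rrjnr
  position 22–26: rrjnr
  position 28–32: rrjnr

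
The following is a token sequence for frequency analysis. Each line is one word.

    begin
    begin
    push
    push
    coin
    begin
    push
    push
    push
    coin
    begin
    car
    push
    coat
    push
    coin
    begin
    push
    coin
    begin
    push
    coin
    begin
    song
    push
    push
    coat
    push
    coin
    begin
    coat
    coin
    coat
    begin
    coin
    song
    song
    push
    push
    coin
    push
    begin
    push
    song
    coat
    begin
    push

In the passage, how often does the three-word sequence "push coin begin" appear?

6

Scanning the 45 overlapping trigram windows for "push coin begin":
  position 4–6: push coin begin
  position 9–11: push coin begin
  position 15–17: push coin begin
  position 18–20: push coin begin
  position 21–23: push coin begin
  position 28–30: push coin begin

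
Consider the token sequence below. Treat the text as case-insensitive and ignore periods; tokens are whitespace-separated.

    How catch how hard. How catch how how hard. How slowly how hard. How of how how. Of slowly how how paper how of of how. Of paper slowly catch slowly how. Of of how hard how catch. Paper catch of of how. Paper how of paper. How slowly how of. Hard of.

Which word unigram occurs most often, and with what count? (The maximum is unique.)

Unigram frequencies (highest first):
  how: 21
  of: 12
  catch: 5
  hard: 5
  slowly: 5
  paper: 5

"how", 21 times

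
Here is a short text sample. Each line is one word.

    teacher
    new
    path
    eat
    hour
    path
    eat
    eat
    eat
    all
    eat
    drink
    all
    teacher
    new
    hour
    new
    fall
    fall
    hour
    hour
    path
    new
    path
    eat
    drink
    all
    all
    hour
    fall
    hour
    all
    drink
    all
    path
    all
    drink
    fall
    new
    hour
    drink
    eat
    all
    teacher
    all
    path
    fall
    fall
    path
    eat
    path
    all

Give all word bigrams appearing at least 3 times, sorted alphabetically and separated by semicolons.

Bigram counts meeting the condition (at least 3 times):
  drink all: 3
  path eat: 4

drink all; path eat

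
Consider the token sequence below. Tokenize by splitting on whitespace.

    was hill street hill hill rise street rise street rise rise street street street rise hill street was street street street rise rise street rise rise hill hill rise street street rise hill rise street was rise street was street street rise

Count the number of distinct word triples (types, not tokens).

42 tokens → 40 trigram windows in total.
Repeated trigrams (each contributes count−1 duplicates):
  street street rise: 4
  hill rise street: 3
  rise street rise: 3
  street rise rise: 3
  hill hill rise: 2
  rise rise street: 2
  rise street street: 2
  rise street was: 2
  … (4 more repeated)
17 duplicate windows → 40 − 17 = 23 distinct.

23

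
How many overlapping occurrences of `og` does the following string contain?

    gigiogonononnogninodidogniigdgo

Sliding a length-2 window over the 31 characters (30 positions):
  position 5–6: og
  position 14–15: og
  position 23–24: og

3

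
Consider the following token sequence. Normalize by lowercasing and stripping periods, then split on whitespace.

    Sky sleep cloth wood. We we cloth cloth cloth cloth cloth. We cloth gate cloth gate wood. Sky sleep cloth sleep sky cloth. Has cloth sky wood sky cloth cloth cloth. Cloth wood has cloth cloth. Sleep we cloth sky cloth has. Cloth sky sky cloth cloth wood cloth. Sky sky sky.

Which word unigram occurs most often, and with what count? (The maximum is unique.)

"cloth", 23 times

Unigram frequencies (highest first):
  cloth: 23
  sky: 11
  wood: 5
  sleep: 4
  we: 4
  has: 3
  … (1 more, each ≤ 2)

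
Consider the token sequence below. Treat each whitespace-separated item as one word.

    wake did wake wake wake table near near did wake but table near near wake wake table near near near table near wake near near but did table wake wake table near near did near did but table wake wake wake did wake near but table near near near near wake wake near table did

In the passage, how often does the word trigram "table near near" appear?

5

Scanning the 53 overlapping trigram windows for "table near near":
  position 6–8: table near near
  position 12–14: table near near
  position 17–19: table near near
  position 31–33: table near near
  position 46–48: table near near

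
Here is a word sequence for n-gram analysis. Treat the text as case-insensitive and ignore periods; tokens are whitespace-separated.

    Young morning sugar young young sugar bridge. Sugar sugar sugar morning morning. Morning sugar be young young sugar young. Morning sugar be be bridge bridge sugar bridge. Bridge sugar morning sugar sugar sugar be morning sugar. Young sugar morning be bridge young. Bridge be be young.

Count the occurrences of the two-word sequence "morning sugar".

5

Scanning the 45 overlapping bigram windows for "morning sugar":
  position 2–3: morning sugar
  position 13–14: morning sugar
  position 20–21: morning sugar
  position 30–31: morning sugar
  position 35–36: morning sugar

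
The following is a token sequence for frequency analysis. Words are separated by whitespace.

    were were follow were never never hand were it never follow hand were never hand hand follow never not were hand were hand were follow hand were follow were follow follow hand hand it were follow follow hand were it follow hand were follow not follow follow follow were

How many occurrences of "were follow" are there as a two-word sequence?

Scanning the 48 overlapping bigram windows for "were follow":
  position 2–3: were follow
  position 24–25: were follow
  position 27–28: were follow
  position 29–30: were follow
  position 35–36: were follow
  position 43–44: were follow

6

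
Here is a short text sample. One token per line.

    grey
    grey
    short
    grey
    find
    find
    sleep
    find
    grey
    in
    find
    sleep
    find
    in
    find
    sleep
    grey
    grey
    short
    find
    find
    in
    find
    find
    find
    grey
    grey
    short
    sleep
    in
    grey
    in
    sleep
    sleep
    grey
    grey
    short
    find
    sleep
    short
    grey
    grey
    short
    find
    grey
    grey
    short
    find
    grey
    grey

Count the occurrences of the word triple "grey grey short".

Scanning the 48 overlapping trigram windows for "grey grey short":
  position 1–3: grey grey short
  position 17–19: grey grey short
  position 26–28: grey grey short
  position 35–37: grey grey short
  position 41–43: grey grey short
  position 45–47: grey grey short

6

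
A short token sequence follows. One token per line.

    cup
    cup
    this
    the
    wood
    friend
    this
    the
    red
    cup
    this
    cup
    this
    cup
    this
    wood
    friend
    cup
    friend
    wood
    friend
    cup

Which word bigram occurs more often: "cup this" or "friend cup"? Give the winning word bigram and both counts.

"cup this" (4 vs 2)

"cup this": 4 occurrences
"friend cup": 2 occurrences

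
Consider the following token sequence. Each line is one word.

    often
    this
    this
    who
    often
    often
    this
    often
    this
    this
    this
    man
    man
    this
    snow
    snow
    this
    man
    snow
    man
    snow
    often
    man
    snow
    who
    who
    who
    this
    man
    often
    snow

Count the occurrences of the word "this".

Scanning the 31 tokens for "this":
  position 2: this
  position 3: this
  position 7: this
  position 9: this
  position 10: this
  position 11: this
  position 14: this
  position 17: this
  position 28: this

9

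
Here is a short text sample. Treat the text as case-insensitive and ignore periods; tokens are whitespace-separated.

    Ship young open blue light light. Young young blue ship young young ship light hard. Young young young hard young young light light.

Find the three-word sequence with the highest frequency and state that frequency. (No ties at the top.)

Trigram frequencies (highest first):
  hard young young: 2
  ship young open: 1
  young open blue: 1
  open blue light: 1
  blue light light: 1
  light light young: 1
  … (14 more, each ≤ 1)

"hard young young", 2 times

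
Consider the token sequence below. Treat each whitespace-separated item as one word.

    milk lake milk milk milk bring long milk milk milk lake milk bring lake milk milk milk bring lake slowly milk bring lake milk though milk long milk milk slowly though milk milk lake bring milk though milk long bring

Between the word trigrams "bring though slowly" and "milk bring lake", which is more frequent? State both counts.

"bring though slowly": 0 occurrences
"milk bring lake": 3 occurrences

"milk bring lake" (3 vs 0)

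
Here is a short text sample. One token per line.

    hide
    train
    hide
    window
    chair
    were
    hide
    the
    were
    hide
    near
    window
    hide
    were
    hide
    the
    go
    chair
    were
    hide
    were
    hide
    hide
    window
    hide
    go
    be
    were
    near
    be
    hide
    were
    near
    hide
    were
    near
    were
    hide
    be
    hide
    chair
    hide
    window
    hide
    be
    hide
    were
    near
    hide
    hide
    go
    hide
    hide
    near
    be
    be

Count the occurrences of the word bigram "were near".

4

Scanning the 55 overlapping bigram windows for "were near":
  position 28–29: were near
  position 32–33: were near
  position 35–36: were near
  position 47–48: were near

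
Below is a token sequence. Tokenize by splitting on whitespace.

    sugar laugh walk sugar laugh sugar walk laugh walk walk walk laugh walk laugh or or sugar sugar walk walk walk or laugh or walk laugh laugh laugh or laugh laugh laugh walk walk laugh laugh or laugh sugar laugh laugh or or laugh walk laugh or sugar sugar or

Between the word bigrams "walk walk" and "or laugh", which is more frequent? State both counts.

"walk walk" (5 vs 4)

"walk walk": 5 occurrences
"or laugh": 4 occurrences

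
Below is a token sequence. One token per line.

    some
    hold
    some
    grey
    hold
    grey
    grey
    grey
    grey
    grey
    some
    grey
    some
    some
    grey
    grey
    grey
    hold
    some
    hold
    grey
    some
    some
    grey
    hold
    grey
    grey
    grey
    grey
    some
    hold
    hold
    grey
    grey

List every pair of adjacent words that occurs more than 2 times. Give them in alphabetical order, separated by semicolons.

grey grey; grey hold; grey some; hold grey; some grey; some hold

Bigram counts meeting the condition (more than 2 times):
  grey grey: 10
  grey hold: 3
  grey some: 4
  hold grey: 4
  some grey: 4
  some hold: 3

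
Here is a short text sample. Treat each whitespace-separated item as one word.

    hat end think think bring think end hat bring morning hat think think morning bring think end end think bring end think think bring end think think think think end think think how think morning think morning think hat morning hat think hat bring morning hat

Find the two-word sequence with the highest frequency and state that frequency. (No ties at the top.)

"think think", 7 times

Bigram frequencies (highest first):
  think think: 7
  end think: 5
  think bring: 3
  think end: 3
  morning hat: 3
  think morning: 3
  … (14 more, each ≤ 2)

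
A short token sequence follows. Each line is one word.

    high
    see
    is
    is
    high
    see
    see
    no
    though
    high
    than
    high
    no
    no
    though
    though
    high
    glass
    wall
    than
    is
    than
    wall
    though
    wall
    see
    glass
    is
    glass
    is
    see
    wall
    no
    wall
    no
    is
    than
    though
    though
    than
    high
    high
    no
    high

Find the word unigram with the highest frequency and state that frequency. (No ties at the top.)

"high", 8 times

Unigram frequencies (highest first):
  high: 8
  is: 6
  no: 6
  though: 6
  see: 5
  than: 5
  … (2 more, each ≤ 5)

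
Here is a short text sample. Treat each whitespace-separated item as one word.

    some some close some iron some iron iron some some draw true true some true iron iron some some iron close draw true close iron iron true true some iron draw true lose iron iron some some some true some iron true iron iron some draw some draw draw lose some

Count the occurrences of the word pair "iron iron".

5

Scanning the 50 overlapping bigram windows for "iron iron":
  position 7–8: iron iron
  position 16–17: iron iron
  position 25–26: iron iron
  position 34–35: iron iron
  position 43–44: iron iron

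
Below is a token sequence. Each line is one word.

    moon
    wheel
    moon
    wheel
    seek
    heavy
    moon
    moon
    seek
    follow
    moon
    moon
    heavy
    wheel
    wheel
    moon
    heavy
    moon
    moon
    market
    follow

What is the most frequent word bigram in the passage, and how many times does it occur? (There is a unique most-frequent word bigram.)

"moon moon", 3 times

Bigram frequencies (highest first):
  moon moon: 3
  moon wheel: 2
  wheel moon: 2
  heavy moon: 2
  moon heavy: 2
  wheel seek: 1
  … (8 more, each ≤ 1)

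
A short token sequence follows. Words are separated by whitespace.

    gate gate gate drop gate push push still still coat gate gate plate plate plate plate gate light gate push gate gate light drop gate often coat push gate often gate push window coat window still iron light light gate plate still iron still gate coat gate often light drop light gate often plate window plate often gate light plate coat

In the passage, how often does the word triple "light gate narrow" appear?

0

Scanning the 59 overlapping trigram windows for "light gate narrow":
  (none found)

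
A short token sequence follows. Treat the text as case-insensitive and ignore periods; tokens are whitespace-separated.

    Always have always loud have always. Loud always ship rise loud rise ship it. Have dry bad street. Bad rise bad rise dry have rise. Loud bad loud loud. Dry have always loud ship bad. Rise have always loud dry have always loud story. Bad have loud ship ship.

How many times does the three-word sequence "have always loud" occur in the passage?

5

Scanning the 47 overlapping trigram windows for "have always loud":
  position 2–4: have always loud
  position 5–7: have always loud
  position 31–33: have always loud
  position 37–39: have always loud
  position 41–43: have always loud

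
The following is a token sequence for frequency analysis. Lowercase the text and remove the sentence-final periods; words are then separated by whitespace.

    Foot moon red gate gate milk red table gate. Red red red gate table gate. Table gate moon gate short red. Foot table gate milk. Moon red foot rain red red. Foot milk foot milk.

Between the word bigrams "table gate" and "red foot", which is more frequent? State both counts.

"table gate": 4 occurrences
"red foot": 3 occurrences

"table gate" (4 vs 3)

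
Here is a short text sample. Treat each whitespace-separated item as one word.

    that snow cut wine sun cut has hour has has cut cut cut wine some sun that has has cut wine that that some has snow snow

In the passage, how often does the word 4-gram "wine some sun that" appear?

Scanning the 24 overlapping 4-gram windows for "wine some sun that":
  position 14–17: wine some sun that

1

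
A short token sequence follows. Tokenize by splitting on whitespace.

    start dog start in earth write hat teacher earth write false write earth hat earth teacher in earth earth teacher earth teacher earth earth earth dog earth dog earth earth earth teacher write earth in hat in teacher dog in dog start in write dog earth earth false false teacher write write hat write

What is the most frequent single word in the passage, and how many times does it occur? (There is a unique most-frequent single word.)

"earth", 17 times

Unigram frequencies (highest first):
  earth: 17
  write: 8
  teacher: 7
  dog: 6
  in: 6
  hat: 4
  … (2 more, each ≤ 3)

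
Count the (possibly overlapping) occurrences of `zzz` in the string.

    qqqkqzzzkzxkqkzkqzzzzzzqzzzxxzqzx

Sliding a length-3 window over the 33 characters (31 positions):
  position 6–8: zzz
  position 18–20: zzz
  position 19–21: zzz
  position 20–22: zzz
  position 21–23: zzz
  position 25–27: zzz

6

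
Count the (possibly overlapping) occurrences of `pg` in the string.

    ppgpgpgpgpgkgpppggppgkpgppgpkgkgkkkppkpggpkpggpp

Sliding a length-2 window over the 48 characters (47 positions):
  position 2–3: pg
  position 4–5: pg
  position 6–7: pg
  position 8–9: pg
  position 10–11: pg
  position 16–17: pg
  position 20–21: pg
  position 23–24: pg
  position 26–27: pg
  position 39–40: pg
  … (1 more)

11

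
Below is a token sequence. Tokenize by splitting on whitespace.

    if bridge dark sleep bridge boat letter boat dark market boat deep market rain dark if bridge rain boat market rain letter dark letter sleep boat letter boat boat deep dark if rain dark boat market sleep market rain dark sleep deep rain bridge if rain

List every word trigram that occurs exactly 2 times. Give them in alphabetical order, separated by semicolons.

Trigram counts meeting the condition (exactly 2 times):
  boat letter boat: 2
  market rain dark: 2

boat letter boat; market rain dark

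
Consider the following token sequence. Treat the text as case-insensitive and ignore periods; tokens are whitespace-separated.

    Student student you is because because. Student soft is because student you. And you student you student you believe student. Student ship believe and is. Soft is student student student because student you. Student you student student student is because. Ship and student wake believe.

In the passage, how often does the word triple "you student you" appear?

Scanning the 43 overlapping trigram windows for "you student you":
  position 14–16: you student you
  position 16–18: you student you
  position 33–35: you student you

3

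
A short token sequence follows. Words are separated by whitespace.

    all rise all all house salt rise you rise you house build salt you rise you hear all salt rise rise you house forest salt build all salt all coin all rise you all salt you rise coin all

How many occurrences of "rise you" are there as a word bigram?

Scanning the 38 overlapping bigram windows for "rise you":
  position 7–8: rise you
  position 9–10: rise you
  position 15–16: rise you
  position 21–22: rise you
  position 32–33: rise you

5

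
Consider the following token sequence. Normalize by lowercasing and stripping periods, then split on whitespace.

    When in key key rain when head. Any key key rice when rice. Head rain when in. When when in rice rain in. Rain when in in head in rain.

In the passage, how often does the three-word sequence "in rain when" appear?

Scanning the 28 overlapping trigram windows for "in rain when":
  position 23–25: in rain when

1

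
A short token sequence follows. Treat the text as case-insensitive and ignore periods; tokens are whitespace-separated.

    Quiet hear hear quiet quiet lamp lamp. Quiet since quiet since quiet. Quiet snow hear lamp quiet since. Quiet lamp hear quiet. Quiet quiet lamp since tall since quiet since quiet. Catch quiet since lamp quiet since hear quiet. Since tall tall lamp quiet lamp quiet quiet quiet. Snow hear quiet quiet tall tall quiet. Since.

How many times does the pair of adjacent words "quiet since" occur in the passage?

8

Scanning the 55 overlapping bigram windows for "quiet since":
  position 8–9: quiet since
  position 10–11: quiet since
  position 17–18: quiet since
  position 29–30: quiet since
  position 33–34: quiet since
  position 36–37: quiet since
  position 39–40: quiet since
  position 55–56: quiet since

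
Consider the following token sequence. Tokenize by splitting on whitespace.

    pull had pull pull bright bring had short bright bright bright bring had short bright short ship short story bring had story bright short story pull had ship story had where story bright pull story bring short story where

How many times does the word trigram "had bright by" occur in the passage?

0

Scanning the 37 overlapping trigram windows for "had bright by":
  (none found)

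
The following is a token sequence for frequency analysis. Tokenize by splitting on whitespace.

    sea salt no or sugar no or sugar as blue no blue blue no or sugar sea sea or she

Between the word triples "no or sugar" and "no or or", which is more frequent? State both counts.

"no or sugar": 3 occurrences
"no or or": 0 occurrences

"no or sugar" (3 vs 0)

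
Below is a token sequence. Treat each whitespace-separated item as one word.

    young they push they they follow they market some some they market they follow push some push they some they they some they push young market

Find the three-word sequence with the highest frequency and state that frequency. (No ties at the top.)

Trigram frequencies (highest first):
  they some they: 2
  young they push: 1
  they push they: 1
  push they they: 1
  they they follow: 1
  they follow they: 1
  … (17 more, each ≤ 1)

"they some they", 2 times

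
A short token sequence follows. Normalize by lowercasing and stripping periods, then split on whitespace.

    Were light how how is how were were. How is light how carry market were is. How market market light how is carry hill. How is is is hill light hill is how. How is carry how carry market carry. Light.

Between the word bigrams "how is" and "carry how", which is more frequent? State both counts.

"how is" (5 vs 1)

"how is": 5 occurrences
"carry how": 1 occurrence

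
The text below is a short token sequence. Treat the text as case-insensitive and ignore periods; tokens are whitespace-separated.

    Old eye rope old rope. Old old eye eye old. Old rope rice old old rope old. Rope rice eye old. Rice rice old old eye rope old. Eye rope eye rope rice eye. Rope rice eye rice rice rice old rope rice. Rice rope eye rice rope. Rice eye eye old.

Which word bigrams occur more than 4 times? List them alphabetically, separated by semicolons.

eye rope; old rope; rope rice

Bigram counts meeting the condition (more than 4 times):
  eye rope: 5
  old rope: 5
  rope rice: 6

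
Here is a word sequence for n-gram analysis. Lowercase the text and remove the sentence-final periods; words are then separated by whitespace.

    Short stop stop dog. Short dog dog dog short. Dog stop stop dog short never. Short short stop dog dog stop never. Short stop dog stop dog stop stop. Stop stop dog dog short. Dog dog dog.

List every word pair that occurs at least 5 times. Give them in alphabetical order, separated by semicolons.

Bigram counts meeting the condition (at least 5 times):
  dog dog: 6
  stop dog: 6
  stop stop: 5

dog dog; stop dog; stop stop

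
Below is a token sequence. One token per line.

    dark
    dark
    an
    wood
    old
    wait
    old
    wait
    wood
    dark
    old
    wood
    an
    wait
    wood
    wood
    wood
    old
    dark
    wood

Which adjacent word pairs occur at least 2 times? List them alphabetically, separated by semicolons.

old wait; wait wood; wood old; wood wood

Bigram counts meeting the condition (at least 2 times):
  old wait: 2
  wait wood: 2
  wood old: 2
  wood wood: 2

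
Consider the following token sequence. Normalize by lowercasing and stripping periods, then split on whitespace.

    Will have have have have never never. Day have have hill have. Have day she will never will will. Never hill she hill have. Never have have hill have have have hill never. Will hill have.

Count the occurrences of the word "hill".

Scanning the 36 tokens for "hill":
  position 11: hill
  position 21: hill
  position 23: hill
  position 28: hill
  position 32: hill
  position 35: hill

6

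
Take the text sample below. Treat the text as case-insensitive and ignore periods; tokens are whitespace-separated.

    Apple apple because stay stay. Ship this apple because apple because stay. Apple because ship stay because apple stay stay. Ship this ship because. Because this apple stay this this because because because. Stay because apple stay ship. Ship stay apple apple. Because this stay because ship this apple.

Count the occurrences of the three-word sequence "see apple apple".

0

Scanning the 47 overlapping trigram windows for "see apple apple":
  (none found)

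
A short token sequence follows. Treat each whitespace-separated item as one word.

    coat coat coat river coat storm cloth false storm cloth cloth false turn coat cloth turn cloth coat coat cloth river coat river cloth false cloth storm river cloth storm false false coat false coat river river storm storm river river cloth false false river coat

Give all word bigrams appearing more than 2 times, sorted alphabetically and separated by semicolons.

Bigram counts meeting the condition (more than 2 times):
  cloth false: 4
  coat coat: 3
  coat river: 3
  river cloth: 3
  river coat: 3

cloth false; coat coat; coat river; river cloth; river coat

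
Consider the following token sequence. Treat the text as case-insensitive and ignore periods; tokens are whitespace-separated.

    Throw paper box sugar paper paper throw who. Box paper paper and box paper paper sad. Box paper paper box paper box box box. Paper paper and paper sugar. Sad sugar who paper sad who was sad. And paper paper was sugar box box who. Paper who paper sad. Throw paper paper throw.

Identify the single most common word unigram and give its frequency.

Unigram frequencies (highest first):
  paper: 20
  box: 10
  who: 5
  sad: 5
  throw: 4
  sugar: 4
  … (2 more, each ≤ 3)

"paper", 20 times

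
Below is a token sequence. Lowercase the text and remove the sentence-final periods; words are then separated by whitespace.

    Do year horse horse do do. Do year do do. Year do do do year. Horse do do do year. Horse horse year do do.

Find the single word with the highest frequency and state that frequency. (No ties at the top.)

Unigram frequencies (highest first):
  do: 14
  year: 6
  horse: 5

"do", 14 times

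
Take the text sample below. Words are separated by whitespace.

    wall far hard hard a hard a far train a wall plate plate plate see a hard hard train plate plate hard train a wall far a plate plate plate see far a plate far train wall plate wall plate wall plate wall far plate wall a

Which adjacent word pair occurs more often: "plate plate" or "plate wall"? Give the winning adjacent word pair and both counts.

"plate plate" (5 vs 4)

"plate plate": 5 occurrences
"plate wall": 4 occurrences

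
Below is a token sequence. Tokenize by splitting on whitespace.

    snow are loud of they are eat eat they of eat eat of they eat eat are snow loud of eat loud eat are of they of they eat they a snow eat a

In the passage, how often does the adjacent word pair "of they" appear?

4

Scanning the 33 overlapping bigram windows for "of they":
  position 4–5: of they
  position 13–14: of they
  position 25–26: of they
  position 27–28: of they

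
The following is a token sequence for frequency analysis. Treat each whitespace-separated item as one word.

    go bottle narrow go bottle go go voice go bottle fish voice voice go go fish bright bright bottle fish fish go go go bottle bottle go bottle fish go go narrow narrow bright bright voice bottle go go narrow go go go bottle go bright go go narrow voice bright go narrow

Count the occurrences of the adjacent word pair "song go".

Scanning the 52 overlapping bigram windows for "song go":
  (none found)

0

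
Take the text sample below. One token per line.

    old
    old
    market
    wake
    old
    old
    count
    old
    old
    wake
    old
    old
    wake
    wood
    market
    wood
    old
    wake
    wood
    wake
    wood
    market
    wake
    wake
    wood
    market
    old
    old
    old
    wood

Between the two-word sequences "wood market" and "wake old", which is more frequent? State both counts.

"wood market" (3 vs 2)

"wood market": 3 occurrences
"wake old": 2 occurrences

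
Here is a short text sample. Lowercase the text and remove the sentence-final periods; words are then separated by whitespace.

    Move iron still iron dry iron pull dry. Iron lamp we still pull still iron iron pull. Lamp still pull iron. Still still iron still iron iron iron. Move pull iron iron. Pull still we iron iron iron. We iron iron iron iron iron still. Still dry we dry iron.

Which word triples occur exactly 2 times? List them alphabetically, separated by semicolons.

iron iron pull; iron still iron; iron still still; still iron iron; we iron iron

Trigram counts meeting the condition (exactly 2 times):
  iron iron pull: 2
  iron still iron: 2
  iron still still: 2
  still iron iron: 2
  we iron iron: 2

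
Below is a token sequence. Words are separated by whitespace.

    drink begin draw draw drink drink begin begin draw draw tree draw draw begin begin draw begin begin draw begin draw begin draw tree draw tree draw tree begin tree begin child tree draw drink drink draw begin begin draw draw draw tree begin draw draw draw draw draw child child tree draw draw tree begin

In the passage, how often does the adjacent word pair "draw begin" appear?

Scanning the 55 overlapping bigram windows for "draw begin":
  position 13–14: draw begin
  position 16–17: draw begin
  position 19–20: draw begin
  position 21–22: draw begin
  position 37–38: draw begin

5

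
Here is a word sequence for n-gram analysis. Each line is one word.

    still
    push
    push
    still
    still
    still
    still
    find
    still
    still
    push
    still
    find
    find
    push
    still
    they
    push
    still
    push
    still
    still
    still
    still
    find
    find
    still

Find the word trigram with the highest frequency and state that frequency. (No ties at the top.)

Trigram frequencies (highest first):
  still still still: 4
  push still still: 2
  still still find: 2
  still push still: 2
  still find find: 2
  still push push: 1
  … (12 more, each ≤ 1)

"still still still", 4 times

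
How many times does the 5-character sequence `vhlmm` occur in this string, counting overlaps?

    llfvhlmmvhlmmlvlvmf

2

Sliding a length-5 window over the 19 characters (15 positions):
  position 4–8: vhlmm
  position 9–13: vhlmm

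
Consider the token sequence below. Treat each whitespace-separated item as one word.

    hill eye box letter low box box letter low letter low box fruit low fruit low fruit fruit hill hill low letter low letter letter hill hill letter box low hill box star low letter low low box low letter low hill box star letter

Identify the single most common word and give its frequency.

"low", 13 times

Unigram frequencies (highest first):
  low: 13
  letter: 10
  box: 8
  hill: 7
  fruit: 4
  star: 2
  … (1 more, each ≤ 1)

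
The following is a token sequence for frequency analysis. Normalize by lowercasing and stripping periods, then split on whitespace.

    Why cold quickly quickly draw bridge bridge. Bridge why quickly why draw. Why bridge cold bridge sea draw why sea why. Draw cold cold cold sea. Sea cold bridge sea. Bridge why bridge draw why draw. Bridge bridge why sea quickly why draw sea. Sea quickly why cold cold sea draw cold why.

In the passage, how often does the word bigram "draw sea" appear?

1

Scanning the 52 overlapping bigram windows for "draw sea":
  position 43–44: draw sea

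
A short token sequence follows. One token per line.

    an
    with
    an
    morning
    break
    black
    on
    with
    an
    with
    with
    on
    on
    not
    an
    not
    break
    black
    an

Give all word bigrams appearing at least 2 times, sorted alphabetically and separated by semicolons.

Bigram counts meeting the condition (at least 2 times):
  an with: 2
  break black: 2
  with an: 2

an with; break black; with an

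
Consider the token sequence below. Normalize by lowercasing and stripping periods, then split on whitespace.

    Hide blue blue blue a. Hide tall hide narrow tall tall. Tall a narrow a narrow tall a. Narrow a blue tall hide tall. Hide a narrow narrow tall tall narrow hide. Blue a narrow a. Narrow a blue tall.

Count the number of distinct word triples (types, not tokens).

29

40 tokens → 38 trigram windows in total.
Repeated trigrams (each contributes count−1 duplicates):
  a narrow a: 4
  a blue tall: 2
  hide tall hide: 2
  narrow a blue: 2
  narrow a narrow: 2
  narrow tall tall: 2
  tall a narrow: 2
9 duplicate windows → 38 − 9 = 29 distinct.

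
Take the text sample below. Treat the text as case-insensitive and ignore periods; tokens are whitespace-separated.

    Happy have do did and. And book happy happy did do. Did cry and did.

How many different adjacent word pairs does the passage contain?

15 tokens → 14 bigram windows in total.
Repeated bigrams (each contributes count−1 duplicates):
  do did: 2
1 duplicate windows → 14 − 1 = 13 distinct.

13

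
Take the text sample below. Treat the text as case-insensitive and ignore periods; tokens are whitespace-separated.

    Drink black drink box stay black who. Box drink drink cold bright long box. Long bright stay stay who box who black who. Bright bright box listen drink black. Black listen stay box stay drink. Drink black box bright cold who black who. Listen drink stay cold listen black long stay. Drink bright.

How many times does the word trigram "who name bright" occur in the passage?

Scanning the 51 overlapping trigram windows for "who name bright":
  (none found)

0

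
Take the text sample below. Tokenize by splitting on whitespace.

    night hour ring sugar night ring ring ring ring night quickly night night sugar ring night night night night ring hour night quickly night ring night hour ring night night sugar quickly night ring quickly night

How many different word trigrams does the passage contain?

27

36 tokens → 34 trigram windows in total.
Repeated trigrams (each contributes count−1 duplicates):
  night hour ring: 2
  night night night: 2
  night night sugar: 2
  night quickly night: 2
  quickly night ring: 2
  ring night night: 2
  ring ring ring: 2
7 duplicate windows → 34 − 7 = 27 distinct.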